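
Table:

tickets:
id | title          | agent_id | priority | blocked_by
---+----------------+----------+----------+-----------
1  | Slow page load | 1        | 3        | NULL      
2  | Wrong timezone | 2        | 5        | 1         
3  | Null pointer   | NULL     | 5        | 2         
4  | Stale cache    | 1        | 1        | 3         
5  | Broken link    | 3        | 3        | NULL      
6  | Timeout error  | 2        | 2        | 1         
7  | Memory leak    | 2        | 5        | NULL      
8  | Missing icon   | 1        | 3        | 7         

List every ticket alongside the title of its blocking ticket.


This is a self-join: tickets is joined to a second copy of itself, matching each row's blocked_by to another row's id. Use LEFT JOIN so rows with blocked_by=NULL are kept.
  - ticket 1 (Slow page load): blocked_by=NULL -> NULL
  - ticket 2 (Wrong timezone): blocked_by=1 -> Slow page load
  - ticket 3 (Null pointer): blocked_by=2 -> Wrong timezone
  - ticket 4 (Stale cache): blocked_by=3 -> Null pointer
  - ticket 5 (Broken link): blocked_by=NULL -> NULL
  - ticket 6 (Timeout error): blocked_by=1 -> Slow page load
  - ticket 7 (Memory leak): blocked_by=NULL -> NULL
  - ticket 8 (Missing icon): blocked_by=7 -> Memory leak

SQL:
SELECT a.title AS item, b.title AS blocked_by
FROM tickets a
LEFT JOIN tickets b ON a.blocked_by = b.id

Result:
item           | blocked_by    
---------------+---------------
Slow page load | NULL          
Wrong timezone | Slow page load
Null pointer   | Wrong timezone
Stale cache    | Null pointer  
Broken link    | NULL          
Timeout error  | Slow page load
Memory leak    | NULL          
Missing icon   | Memory leak   


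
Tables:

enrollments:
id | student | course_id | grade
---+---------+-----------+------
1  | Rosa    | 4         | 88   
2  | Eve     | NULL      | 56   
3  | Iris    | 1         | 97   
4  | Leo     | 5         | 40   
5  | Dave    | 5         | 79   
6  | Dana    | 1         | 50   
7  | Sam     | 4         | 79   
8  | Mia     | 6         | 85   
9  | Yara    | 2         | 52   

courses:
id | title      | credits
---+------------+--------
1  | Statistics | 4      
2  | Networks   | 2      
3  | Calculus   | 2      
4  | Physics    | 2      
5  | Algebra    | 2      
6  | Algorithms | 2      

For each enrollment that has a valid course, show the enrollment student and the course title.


INNER JOIN keeps only enrollments rows whose course_id matches an id in courses. Walk through each enrollment:
  - enrollment 1 (Rosa): course_id=4 -> matches Physics
  - enrollment 2 (Eve): course_id=NULL, no match -> dropped
  - enrollment 3 (Iris): course_id=1 -> matches Statistics
  - enrollment 4 (Leo): course_id=5 -> matches Algebra
  - enrollment 5 (Dave): course_id=5 -> matches Algebra
  - enrollment 6 (Dana): course_id=1 -> matches Statistics
  - enrollment 7 (Sam): course_id=4 -> matches Physics
  - enrollment 8 (Mia): course_id=6 -> matches Algorithms
  - enrollment 9 (Yara): course_id=2 -> matches Networks
So 1 of 9 rows is dropped.

SQL:
SELECT a.student, b.title AS course
FROM enrollments a
INNER JOIN courses b ON a.course_id = b.id

Result:
student | course    
--------+-----------
Rosa    | Physics   
Iris    | Statistics
Leo     | Algebra   
Dave    | Algebra   
Dana    | Statistics
Sam     | Physics   
Mia     | Algorithms
Yara    | Networks  


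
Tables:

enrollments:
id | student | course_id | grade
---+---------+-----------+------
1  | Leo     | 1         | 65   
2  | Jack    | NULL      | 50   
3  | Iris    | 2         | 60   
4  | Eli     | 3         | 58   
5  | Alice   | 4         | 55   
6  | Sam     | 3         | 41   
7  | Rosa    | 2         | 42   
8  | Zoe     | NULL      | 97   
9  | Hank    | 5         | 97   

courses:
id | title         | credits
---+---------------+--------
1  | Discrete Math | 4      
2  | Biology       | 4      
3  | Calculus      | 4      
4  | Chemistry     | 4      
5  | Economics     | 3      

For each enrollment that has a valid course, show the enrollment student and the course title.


INNER JOIN keeps only enrollments rows whose course_id matches an id in courses. Walk through each enrollment:
  - enrollment 1 (Leo): course_id=1 -> matches Discrete Math
  - enrollment 2 (Jack): course_id=NULL, no match -> dropped
  - enrollment 3 (Iris): course_id=2 -> matches Biology
  - enrollment 4 (Eli): course_id=3 -> matches Calculus
  - enrollment 5 (Alice): course_id=4 -> matches Chemistry
  - enrollment 6 (Sam): course_id=3 -> matches Calculus
  - enrollment 7 (Rosa): course_id=2 -> matches Biology
  - enrollment 8 (Zoe): course_id=NULL, no match -> dropped
  - enrollment 9 (Hank): course_id=5 -> matches Economics
So 2 of 9 rows are dropped.

SQL:
SELECT a.student, b.title AS course
FROM enrollments a
INNER JOIN courses b ON a.course_id = b.id

Result:
student | course       
--------+--------------
Leo     | Discrete Math
Iris    | Biology      
Eli     | Calculus     
Alice   | Chemistry    
Sam     | Calculus     
Rosa    | Biology      
Hank    | Economics    


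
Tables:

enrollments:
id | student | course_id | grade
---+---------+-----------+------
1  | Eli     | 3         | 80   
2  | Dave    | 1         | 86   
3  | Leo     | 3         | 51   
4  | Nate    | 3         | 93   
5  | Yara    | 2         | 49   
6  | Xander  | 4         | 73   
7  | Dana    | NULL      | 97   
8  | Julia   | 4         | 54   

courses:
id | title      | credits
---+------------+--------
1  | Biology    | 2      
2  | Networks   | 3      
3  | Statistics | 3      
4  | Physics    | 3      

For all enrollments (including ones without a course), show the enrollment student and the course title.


LEFT JOIN keeps every row from enrollments (the left table); where course_id has no match in courses, the course columns become NULL. Walk through each enrollment:
  - enrollment 1 (Eli): course_id=3 -> matches Statistics
  - enrollment 2 (Dave): course_id=1 -> matches Biology
  - enrollment 3 (Leo): course_id=3 -> matches Statistics
  - enrollment 4 (Nate): course_id=3 -> matches Statistics
  - enrollment 5 (Yara): course_id=2 -> matches Networks
  - enrollment 6 (Xander): course_id=4 -> matches Physics
  - enrollment 7 (Dana): course_id=NULL, no match -> kept with NULL
  - enrollment 8 (Julia): course_id=4 -> matches Physics
All 8 rows appear; 1 has NULL course.

SQL:
SELECT a.student, b.title AS course
FROM enrollments a
LEFT JOIN courses b ON a.course_id = b.id

Result:
student | course    
--------+-----------
Eli     | Statistics
Dave    | Biology   
Leo     | Statistics
Nate    | Statistics
Yara    | Networks  
Xander  | Physics   
Dana    | NULL      
Julia   | Physics   


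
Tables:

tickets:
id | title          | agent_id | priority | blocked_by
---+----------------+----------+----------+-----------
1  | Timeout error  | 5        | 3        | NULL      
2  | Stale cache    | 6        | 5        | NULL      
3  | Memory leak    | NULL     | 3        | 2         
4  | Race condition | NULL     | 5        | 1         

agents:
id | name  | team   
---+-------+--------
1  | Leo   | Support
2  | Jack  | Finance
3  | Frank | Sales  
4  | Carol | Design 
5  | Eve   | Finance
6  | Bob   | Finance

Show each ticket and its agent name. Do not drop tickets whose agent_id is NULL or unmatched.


LEFT JOIN keeps every row from tickets (the left table); where agent_id has no match in agents, the agent columns become NULL. Walk through each ticket:
  - ticket 1 (Timeout error): agent_id=5 -> matches Eve
  - ticket 2 (Stale cache): agent_id=6 -> matches Bob
  - ticket 3 (Memory leak): agent_id=NULL, no match -> kept with NULL
  - ticket 4 (Race condition): agent_id=NULL, no match -> kept with NULL
All 4 rows appear; 2 have NULL agent.

SQL:
SELECT a.title, b.name AS agent
FROM tickets a
LEFT JOIN agents b ON a.agent_id = b.id

Result:
title          | agent
---------------+------
Timeout error  | Eve  
Stale cache    | Bob  
Memory leak    | NULL 
Race condition | NULL 


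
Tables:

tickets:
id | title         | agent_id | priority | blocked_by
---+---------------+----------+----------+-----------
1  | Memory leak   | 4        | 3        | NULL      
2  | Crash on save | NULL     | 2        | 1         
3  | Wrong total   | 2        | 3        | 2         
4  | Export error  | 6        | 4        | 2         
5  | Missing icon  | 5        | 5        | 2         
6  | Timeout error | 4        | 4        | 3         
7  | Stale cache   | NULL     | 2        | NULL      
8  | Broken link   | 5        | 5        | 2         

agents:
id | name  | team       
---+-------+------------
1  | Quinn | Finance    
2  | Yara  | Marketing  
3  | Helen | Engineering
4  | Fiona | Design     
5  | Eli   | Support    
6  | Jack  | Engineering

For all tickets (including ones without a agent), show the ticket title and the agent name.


LEFT JOIN keeps every row from tickets (the left table); where agent_id has no match in agents, the agent columns become NULL. Walk through each ticket:
  - ticket 1 (Memory leak): agent_id=4 -> matches Fiona
  - ticket 2 (Crash on save): agent_id=NULL, no match -> kept with NULL
  - ticket 3 (Wrong total): agent_id=2 -> matches Yara
  - ticket 4 (Export error): agent_id=6 -> matches Jack
  - ticket 5 (Missing icon): agent_id=5 -> matches Eli
  - ticket 6 (Timeout error): agent_id=4 -> matches Fiona
  - ticket 7 (Stale cache): agent_id=NULL, no match -> kept with NULL
  - ticket 8 (Broken link): agent_id=5 -> matches Eli
All 8 rows appear; 2 have NULL agent.

SQL:
SELECT a.title, b.name AS agent
FROM tickets a
LEFT JOIN agents b ON a.agent_id = b.id

Result:
title         | agent
--------------+------
Memory leak   | Fiona
Crash on save | NULL 
Wrong total   | Yara 
Export error  | Jack 
Missing icon  | Eli  
Timeout error | Fiona
Stale cache   | NULL 
Broken link   | Eli  


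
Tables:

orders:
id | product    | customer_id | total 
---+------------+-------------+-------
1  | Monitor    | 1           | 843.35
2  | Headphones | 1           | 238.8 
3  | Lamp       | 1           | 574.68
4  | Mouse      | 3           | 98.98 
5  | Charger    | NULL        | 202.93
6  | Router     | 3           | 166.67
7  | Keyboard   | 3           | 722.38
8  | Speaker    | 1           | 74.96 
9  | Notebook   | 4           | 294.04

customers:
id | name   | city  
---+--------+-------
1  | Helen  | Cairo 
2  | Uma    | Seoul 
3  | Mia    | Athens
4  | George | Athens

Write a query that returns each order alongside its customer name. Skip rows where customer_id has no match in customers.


INNER JOIN keeps only orders rows whose customer_id matches an id in customers. Walk through each order:
  - order 1 (Monitor): customer_id=1 -> matches Helen
  - order 2 (Headphones): customer_id=1 -> matches Helen
  - order 3 (Lamp): customer_id=1 -> matches Helen
  - order 4 (Mouse): customer_id=3 -> matches Mia
  - order 5 (Charger): customer_id=NULL, no match -> dropped
  - order 6 (Router): customer_id=3 -> matches Mia
  - order 7 (Keyboard): customer_id=3 -> matches Mia
  - order 8 (Speaker): customer_id=1 -> matches Helen
  - order 9 (Notebook): customer_id=4 -> matches George
So 1 of 9 rows is dropped.

SQL:
SELECT a.product, b.name AS customer
FROM orders a
INNER JOIN customers b ON a.customer_id = b.id

Result:
product    | customer
-----------+---------
Monitor    | Helen   
Headphones | Helen   
Lamp       | Helen   
Mouse      | Mia     
Router     | Mia     
Keyboard   | Mia     
Speaker    | Helen   
Notebook   | George  


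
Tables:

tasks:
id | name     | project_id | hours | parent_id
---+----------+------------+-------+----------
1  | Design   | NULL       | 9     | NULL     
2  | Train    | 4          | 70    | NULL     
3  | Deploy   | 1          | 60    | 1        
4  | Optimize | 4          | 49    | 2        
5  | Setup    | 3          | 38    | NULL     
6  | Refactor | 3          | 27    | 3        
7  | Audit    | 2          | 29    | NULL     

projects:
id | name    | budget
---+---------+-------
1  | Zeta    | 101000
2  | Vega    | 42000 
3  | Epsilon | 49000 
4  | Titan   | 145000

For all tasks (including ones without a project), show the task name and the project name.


LEFT JOIN keeps every row from tasks (the left table); where project_id has no match in projects, the project columns become NULL. Walk through each task:
  - task 1 (Design): project_id=NULL, no match -> kept with NULL
  - task 2 (Train): project_id=4 -> matches Titan
  - task 3 (Deploy): project_id=1 -> matches Zeta
  - task 4 (Optimize): project_id=4 -> matches Titan
  - task 5 (Setup): project_id=3 -> matches Epsilon
  - task 6 (Refactor): project_id=3 -> matches Epsilon
  - task 7 (Audit): project_id=2 -> matches Vega
All 7 rows appear; 1 has NULL project.

SQL:
SELECT a.name, b.name AS project
FROM tasks a
LEFT JOIN projects b ON a.project_id = b.id

Result:
name     | project
---------+--------
Design   | NULL   
Train    | Titan  
Deploy   | Zeta   
Optimize | Titan  
Setup    | Epsilon
Refactor | Epsilon
Audit    | Vega   


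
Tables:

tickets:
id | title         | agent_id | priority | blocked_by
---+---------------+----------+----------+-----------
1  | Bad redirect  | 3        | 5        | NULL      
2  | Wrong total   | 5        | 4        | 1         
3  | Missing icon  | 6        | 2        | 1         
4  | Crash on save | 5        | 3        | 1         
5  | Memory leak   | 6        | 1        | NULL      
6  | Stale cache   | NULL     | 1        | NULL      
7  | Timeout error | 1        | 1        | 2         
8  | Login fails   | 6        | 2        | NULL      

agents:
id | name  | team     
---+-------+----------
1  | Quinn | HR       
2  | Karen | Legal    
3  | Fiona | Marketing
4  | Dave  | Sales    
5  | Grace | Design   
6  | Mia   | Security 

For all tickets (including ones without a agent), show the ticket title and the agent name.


LEFT JOIN keeps every row from tickets (the left table); where agent_id has no match in agents, the agent columns become NULL. Walk through each ticket:
  - ticket 1 (Bad redirect): agent_id=3 -> matches Fiona
  - ticket 2 (Wrong total): agent_id=5 -> matches Grace
  - ticket 3 (Missing icon): agent_id=6 -> matches Mia
  - ticket 4 (Crash on save): agent_id=5 -> matches Grace
  - ticket 5 (Memory leak): agent_id=6 -> matches Mia
  - ticket 6 (Stale cache): agent_id=NULL, no match -> kept with NULL
  - ticket 7 (Timeout error): agent_id=1 -> matches Quinn
  - ticket 8 (Login fails): agent_id=6 -> matches Mia
All 8 rows appear; 1 has NULL agent.

SQL:
SELECT a.title, b.name AS agent
FROM tickets a
LEFT JOIN agents b ON a.agent_id = b.id

Result:
title         | agent
--------------+------
Bad redirect  | Fiona
Wrong total   | Grace
Missing icon  | Mia  
Crash on save | Grace
Memory leak   | Mia  
Stale cache   | NULL 
Timeout error | Quinn
Login fails   | Mia  


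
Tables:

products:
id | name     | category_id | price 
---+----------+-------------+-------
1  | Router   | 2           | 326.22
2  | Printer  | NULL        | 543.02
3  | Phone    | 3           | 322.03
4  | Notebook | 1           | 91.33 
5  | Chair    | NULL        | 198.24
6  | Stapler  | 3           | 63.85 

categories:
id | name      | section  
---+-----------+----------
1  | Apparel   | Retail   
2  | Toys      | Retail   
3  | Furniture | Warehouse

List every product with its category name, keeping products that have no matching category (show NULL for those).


LEFT JOIN keeps every row from products (the left table); where category_id has no match in categories, the category columns become NULL. Walk through each product:
  - product 1 (Router): category_id=2 -> matches Toys
  - product 2 (Printer): category_id=NULL, no match -> kept with NULL
  - product 3 (Phone): category_id=3 -> matches Furniture
  - product 4 (Notebook): category_id=1 -> matches Apparel
  - product 5 (Chair): category_id=NULL, no match -> kept with NULL
  - product 6 (Stapler): category_id=3 -> matches Furniture
All 6 rows appear; 2 have NULL category.

SQL:
SELECT a.name, b.name AS category
FROM products a
LEFT JOIN categories b ON a.category_id = b.id

Result:
name     | category 
---------+----------
Router   | Toys     
Printer  | NULL     
Phone    | Furniture
Notebook | Apparel  
Chair    | NULL     
Stapler  | Furniture


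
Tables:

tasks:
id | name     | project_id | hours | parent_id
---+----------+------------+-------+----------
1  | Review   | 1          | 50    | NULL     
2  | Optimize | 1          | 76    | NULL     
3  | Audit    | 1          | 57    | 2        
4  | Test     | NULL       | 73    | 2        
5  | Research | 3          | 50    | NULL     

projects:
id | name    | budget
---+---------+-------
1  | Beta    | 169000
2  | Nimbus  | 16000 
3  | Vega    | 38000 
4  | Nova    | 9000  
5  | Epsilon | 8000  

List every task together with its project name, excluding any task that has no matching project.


INNER JOIN keeps only tasks rows whose project_id matches an id in projects. Walk through each task:
  - task 1 (Review): project_id=1 -> matches Beta
  - task 2 (Optimize): project_id=1 -> matches Beta
  - task 3 (Audit): project_id=1 -> matches Beta
  - task 4 (Test): project_id=NULL, no match -> dropped
  - task 5 (Research): project_id=3 -> matches Vega
So 1 of 5 rows is dropped.

SQL:
SELECT a.name, b.name AS project
FROM tasks a
INNER JOIN projects b ON a.project_id = b.id

Result:
name     | project
---------+--------
Review   | Beta   
Optimize | Beta   
Audit    | Beta   
Research | Vega   


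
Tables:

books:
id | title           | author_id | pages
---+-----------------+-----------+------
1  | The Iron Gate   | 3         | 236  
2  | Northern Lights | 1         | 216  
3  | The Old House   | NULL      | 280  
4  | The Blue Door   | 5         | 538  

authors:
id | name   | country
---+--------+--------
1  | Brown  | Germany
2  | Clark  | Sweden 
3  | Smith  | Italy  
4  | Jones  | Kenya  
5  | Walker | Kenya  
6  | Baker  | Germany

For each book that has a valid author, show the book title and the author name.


INNER JOIN keeps only books rows whose author_id matches an id in authors. Walk through each book:
  - book 1 (The Iron Gate): author_id=3 -> matches Smith
  - book 2 (Northern Lights): author_id=1 -> matches Brown
  - book 3 (The Old House): author_id=NULL, no match -> dropped
  - book 4 (The Blue Door): author_id=5 -> matches Walker
So 1 of 4 rows is dropped.

SQL:
SELECT a.title, b.name AS author
FROM books a
INNER JOIN authors b ON a.author_id = b.id

Result:
title           | author
----------------+-------
The Iron Gate   | Smith 
Northern Lights | Brown 
The Blue Door   | Walker


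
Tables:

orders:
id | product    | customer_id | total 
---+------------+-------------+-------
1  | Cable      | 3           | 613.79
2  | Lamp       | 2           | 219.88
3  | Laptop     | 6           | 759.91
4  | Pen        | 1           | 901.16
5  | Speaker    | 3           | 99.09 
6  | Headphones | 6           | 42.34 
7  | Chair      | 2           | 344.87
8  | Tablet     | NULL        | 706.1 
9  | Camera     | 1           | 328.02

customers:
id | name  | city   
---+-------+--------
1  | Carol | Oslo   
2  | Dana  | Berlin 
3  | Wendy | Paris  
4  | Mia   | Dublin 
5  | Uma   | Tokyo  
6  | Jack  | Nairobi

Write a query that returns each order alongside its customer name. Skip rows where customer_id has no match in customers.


INNER JOIN keeps only orders rows whose customer_id matches an id in customers. Walk through each order:
  - order 1 (Cable): customer_id=3 -> matches Wendy
  - order 2 (Lamp): customer_id=2 -> matches Dana
  - order 3 (Laptop): customer_id=6 -> matches Jack
  - order 4 (Pen): customer_id=1 -> matches Carol
  - order 5 (Speaker): customer_id=3 -> matches Wendy
  - order 6 (Headphones): customer_id=6 -> matches Jack
  - order 7 (Chair): customer_id=2 -> matches Dana
  - order 8 (Tablet): customer_id=NULL, no match -> dropped
  - order 9 (Camera): customer_id=1 -> matches Carol
So 1 of 9 rows is dropped.

SQL:
SELECT a.product, b.name AS customer
FROM orders a
INNER JOIN customers b ON a.customer_id = b.id

Result:
product    | customer
-----------+---------
Cable      | Wendy   
Lamp       | Dana    
Laptop     | Jack    
Pen        | Carol   
Speaker    | Wendy   
Headphones | Jack    
Chair      | Dana    
Camera     | Carol   


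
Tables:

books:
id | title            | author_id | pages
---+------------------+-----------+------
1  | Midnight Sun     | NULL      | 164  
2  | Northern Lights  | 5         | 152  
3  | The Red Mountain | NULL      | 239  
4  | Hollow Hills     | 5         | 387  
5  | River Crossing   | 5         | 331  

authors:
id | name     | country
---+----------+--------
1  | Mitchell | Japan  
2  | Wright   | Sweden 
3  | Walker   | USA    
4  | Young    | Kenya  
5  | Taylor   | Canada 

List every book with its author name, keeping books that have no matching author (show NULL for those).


LEFT JOIN keeps every row from books (the left table); where author_id has no match in authors, the author columns become NULL. Walk through each book:
  - book 1 (Midnight Sun): author_id=NULL, no match -> kept with NULL
  - book 2 (Northern Lights): author_id=5 -> matches Taylor
  - book 3 (The Red Mountain): author_id=NULL, no match -> kept with NULL
  - book 4 (Hollow Hills): author_id=5 -> matches Taylor
  - book 5 (River Crossing): author_id=5 -> matches Taylor
All 5 rows appear; 2 have NULL author.

SQL:
SELECT a.title, b.name AS author
FROM books a
LEFT JOIN authors b ON a.author_id = b.id

Result:
title            | author
-----------------+-------
Midnight Sun     | NULL  
Northern Lights  | Taylor
The Red Mountain | NULL  
Hollow Hills     | Taylor
River Crossing   | Taylor


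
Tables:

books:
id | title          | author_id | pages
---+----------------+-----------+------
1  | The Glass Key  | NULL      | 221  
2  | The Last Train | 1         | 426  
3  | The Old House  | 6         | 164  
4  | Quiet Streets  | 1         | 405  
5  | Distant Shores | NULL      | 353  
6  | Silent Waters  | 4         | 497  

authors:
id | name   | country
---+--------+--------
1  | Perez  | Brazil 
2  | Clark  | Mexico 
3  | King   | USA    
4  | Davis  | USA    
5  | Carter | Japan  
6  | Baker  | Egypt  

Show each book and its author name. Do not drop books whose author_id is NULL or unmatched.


LEFT JOIN keeps every row from books (the left table); where author_id has no match in authors, the author columns become NULL. Walk through each book:
  - book 1 (The Glass Key): author_id=NULL, no match -> kept with NULL
  - book 2 (The Last Train): author_id=1 -> matches Perez
  - book 3 (The Old House): author_id=6 -> matches Baker
  - book 4 (Quiet Streets): author_id=1 -> matches Perez
  - book 5 (Distant Shores): author_id=NULL, no match -> kept with NULL
  - book 6 (Silent Waters): author_id=4 -> matches Davis
All 6 rows appear; 2 have NULL author.

SQL:
SELECT a.title, b.name AS author
FROM books a
LEFT JOIN authors b ON a.author_id = b.id

Result:
title          | author
---------------+-------
The Glass Key  | NULL  
The Last Train | Perez 
The Old House  | Baker 
Quiet Streets  | Perez 
Distant Shores | NULL  
Silent Waters  | Davis 


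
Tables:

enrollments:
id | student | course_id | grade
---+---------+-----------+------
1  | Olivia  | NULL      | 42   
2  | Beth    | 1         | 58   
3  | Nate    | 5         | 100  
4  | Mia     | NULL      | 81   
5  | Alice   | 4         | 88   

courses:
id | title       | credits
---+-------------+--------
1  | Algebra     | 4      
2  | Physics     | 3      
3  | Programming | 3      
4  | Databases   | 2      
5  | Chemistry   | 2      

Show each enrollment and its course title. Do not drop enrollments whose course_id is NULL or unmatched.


LEFT JOIN keeps every row from enrollments (the left table); where course_id has no match in courses, the course columns become NULL. Walk through each enrollment:
  - enrollment 1 (Olivia): course_id=NULL, no match -> kept with NULL
  - enrollment 2 (Beth): course_id=1 -> matches Algebra
  - enrollment 3 (Nate): course_id=5 -> matches Chemistry
  - enrollment 4 (Mia): course_id=NULL, no match -> kept with NULL
  - enrollment 5 (Alice): course_id=4 -> matches Databases
All 5 rows appear; 2 have NULL course.

SQL:
SELECT a.student, b.title AS course
FROM enrollments a
LEFT JOIN courses b ON a.course_id = b.id

Result:
student | course   
--------+----------
Olivia  | NULL     
Beth    | Algebra  
Nate    | Chemistry
Mia     | NULL     
Alice   | Databases


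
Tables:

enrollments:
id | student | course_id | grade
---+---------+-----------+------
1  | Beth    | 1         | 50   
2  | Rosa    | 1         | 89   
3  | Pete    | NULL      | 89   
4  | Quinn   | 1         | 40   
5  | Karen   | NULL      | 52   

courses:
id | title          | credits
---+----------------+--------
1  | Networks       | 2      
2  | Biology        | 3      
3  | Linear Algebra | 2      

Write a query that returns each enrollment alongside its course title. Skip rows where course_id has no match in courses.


INNER JOIN keeps only enrollments rows whose course_id matches an id in courses. Walk through each enrollment:
  - enrollment 1 (Beth): course_id=1 -> matches Networks
  - enrollment 2 (Rosa): course_id=1 -> matches Networks
  - enrollment 3 (Pete): course_id=NULL, no match -> dropped
  - enrollment 4 (Quinn): course_id=1 -> matches Networks
  - enrollment 5 (Karen): course_id=NULL, no match -> dropped
So 2 of 5 rows are dropped.

SQL:
SELECT a.student, b.title AS course
FROM enrollments a
INNER JOIN courses b ON a.course_id = b.id

Result:
student | course  
--------+---------
Beth    | Networks
Rosa    | Networks
Quinn   | Networks


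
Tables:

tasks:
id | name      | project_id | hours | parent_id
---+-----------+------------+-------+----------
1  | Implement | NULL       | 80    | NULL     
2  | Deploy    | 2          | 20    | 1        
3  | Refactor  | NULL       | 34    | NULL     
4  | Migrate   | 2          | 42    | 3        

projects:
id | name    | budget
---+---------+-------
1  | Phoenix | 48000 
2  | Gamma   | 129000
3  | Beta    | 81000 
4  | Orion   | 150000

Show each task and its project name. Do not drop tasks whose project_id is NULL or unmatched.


LEFT JOIN keeps every row from tasks (the left table); where project_id has no match in projects, the project columns become NULL. Walk through each task:
  - task 1 (Implement): project_id=NULL, no match -> kept with NULL
  - task 2 (Deploy): project_id=2 -> matches Gamma
  - task 3 (Refactor): project_id=NULL, no match -> kept with NULL
  - task 4 (Migrate): project_id=2 -> matches Gamma
All 4 rows appear; 2 have NULL project.

SQL:
SELECT a.name, b.name AS project
FROM tasks a
LEFT JOIN projects b ON a.project_id = b.id

Result:
name      | project
----------+--------
Implement | NULL   
Deploy    | Gamma  
Refactor  | NULL   
Migrate   | Gamma  


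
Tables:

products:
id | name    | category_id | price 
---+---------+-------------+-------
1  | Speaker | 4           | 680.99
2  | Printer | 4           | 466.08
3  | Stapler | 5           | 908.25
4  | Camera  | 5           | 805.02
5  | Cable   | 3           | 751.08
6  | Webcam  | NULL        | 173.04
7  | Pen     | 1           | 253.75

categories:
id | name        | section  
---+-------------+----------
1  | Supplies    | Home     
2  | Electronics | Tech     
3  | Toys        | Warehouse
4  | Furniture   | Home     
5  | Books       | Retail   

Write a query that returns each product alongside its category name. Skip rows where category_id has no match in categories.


INNER JOIN keeps only products rows whose category_id matches an id in categories. Walk through each product:
  - product 1 (Speaker): category_id=4 -> matches Furniture
  - product 2 (Printer): category_id=4 -> matches Furniture
  - product 3 (Stapler): category_id=5 -> matches Books
  - product 4 (Camera): category_id=5 -> matches Books
  - product 5 (Cable): category_id=3 -> matches Toys
  - product 6 (Webcam): category_id=NULL, no match -> dropped
  - product 7 (Pen): category_id=1 -> matches Supplies
So 1 of 7 rows is dropped.

SQL:
SELECT a.name, b.name AS category
FROM products a
INNER JOIN categories b ON a.category_id = b.id

Result:
name    | category 
--------+----------
Speaker | Furniture
Printer | Furniture
Stapler | Books    
Camera  | Books    
Cable   | Toys     
Pen     | Supplies 


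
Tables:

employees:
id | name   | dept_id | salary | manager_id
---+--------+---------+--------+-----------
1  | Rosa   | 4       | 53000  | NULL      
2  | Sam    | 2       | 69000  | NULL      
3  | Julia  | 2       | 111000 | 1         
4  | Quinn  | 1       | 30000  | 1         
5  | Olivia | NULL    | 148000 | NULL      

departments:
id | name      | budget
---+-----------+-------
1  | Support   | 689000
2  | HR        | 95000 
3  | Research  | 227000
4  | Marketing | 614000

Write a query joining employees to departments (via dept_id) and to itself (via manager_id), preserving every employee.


Two LEFT JOINs from the same base table employees: one to departments via dept_id, one to employees itself via manager_id. Both are LEFT so every employee is preserved.
Match against departments:
  - employee 1 (Rosa): dept_id=4 -> matches Marketing
  - employee 2 (Sam): dept_id=2 -> matches HR
  - employee 3 (Julia): dept_id=2 -> matches HR
  - employee 4 (Quinn): dept_id=1 -> matches Support
  - employee 5 (Olivia): dept_id=NULL, no match -> kept with NULL
Match against employees (self):
  - employee 1 (Rosa): manager_id=NULL -> NULL
  - employee 2 (Sam): manager_id=NULL -> NULL
  - employee 3 (Julia): manager_id=1 -> Rosa
  - employee 4 (Quinn): manager_id=1 -> Rosa
  - employee 5 (Olivia): manager_id=NULL -> NULL

SQL:
SELECT a.name, b.name AS department, c.name AS manager
FROM employees a
LEFT JOIN departments b ON a.dept_id = b.id
LEFT JOIN employees c ON a.manager_id = c.id

Result:
name   | department | manager
-------+------------+--------
Rosa   | Marketing  | NULL   
Sam    | HR         | NULL   
Julia  | HR         | Rosa   
Quinn  | Support    | Rosa   
Olivia | NULL       | NULL   


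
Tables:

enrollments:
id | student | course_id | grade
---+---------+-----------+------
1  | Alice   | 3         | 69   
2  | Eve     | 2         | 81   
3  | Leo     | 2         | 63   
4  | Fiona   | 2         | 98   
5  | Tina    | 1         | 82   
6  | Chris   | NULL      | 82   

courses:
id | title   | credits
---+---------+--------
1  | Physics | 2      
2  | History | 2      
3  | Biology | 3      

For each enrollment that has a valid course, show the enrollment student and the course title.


INNER JOIN keeps only enrollments rows whose course_id matches an id in courses. Walk through each enrollment:
  - enrollment 1 (Alice): course_id=3 -> matches Biology
  - enrollment 2 (Eve): course_id=2 -> matches History
  - enrollment 3 (Leo): course_id=2 -> matches History
  - enrollment 4 (Fiona): course_id=2 -> matches History
  - enrollment 5 (Tina): course_id=1 -> matches Physics
  - enrollment 6 (Chris): course_id=NULL, no match -> dropped
So 1 of 6 rows is dropped.

SQL:
SELECT a.student, b.title AS course
FROM enrollments a
INNER JOIN courses b ON a.course_id = b.id

Result:
student | course 
--------+--------
Alice   | Biology
Eve     | History
Leo     | History
Fiona   | History
Tina    | Physics


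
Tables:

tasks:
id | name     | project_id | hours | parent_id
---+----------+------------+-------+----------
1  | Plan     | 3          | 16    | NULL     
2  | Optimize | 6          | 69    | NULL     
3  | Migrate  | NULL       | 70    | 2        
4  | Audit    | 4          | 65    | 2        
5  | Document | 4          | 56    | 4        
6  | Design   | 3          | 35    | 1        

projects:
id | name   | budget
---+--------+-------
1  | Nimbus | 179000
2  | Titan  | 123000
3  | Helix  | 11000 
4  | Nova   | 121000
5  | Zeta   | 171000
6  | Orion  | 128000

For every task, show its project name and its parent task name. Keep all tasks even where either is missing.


Two LEFT JOINs from the same base table tasks: one to projects via project_id, one to tasks itself via parent_id. Both are LEFT so every task is preserved.
Match against projects:
  - task 1 (Plan): project_id=3 -> matches Helix
  - task 2 (Optimize): project_id=6 -> matches Orion
  - task 3 (Migrate): project_id=NULL, no match -> kept with NULL
  - task 4 (Audit): project_id=4 -> matches Nova
  - task 5 (Document): project_id=4 -> matches Nova
  - task 6 (Design): project_id=3 -> matches Helix
Match against tasks (self):
  - task 1 (Plan): parent_id=NULL -> NULL
  - task 2 (Optimize): parent_id=NULL -> NULL
  - task 3 (Migrate): parent_id=2 -> Optimize
  - task 4 (Audit): parent_id=2 -> Optimize
  - task 5 (Document): parent_id=4 -> Audit
  - task 6 (Design): parent_id=1 -> Plan

SQL:
SELECT a.name, b.name AS project, c.name AS parent
FROM tasks a
LEFT JOIN projects b ON a.project_id = b.id
LEFT JOIN tasks c ON a.parent_id = c.id

Result:
name     | project | parent  
---------+---------+---------
Plan     | Helix   | NULL    
Optimize | Orion   | NULL    
Migrate  | NULL    | Optimize
Audit    | Nova    | Optimize
Document | Nova    | Audit   
Design   | Helix   | Plan    


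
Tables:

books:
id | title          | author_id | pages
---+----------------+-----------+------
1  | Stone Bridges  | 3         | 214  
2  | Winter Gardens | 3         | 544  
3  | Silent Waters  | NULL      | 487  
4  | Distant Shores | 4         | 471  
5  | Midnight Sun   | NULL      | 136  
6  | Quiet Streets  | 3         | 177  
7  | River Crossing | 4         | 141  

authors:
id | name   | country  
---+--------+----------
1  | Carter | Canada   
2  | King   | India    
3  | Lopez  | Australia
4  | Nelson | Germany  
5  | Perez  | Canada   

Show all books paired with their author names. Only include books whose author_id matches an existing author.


INNER JOIN keeps only books rows whose author_id matches an id in authors. Walk through each book:
  - book 1 (Stone Bridges): author_id=3 -> matches Lopez
  - book 2 (Winter Gardens): author_id=3 -> matches Lopez
  - book 3 (Silent Waters): author_id=NULL, no match -> dropped
  - book 4 (Distant Shores): author_id=4 -> matches Nelson
  - book 5 (Midnight Sun): author_id=NULL, no match -> dropped
  - book 6 (Quiet Streets): author_id=3 -> matches Lopez
  - book 7 (River Crossing): author_id=4 -> matches Nelson
So 2 of 7 rows are dropped.

SQL:
SELECT a.title, b.name AS author
FROM books a
INNER JOIN authors b ON a.author_id = b.id

Result:
title          | author
---------------+-------
Stone Bridges  | Lopez 
Winter Gardens | Lopez 
Distant Shores | Nelson
Quiet Streets  | Lopez 
River Crossing | Nelson


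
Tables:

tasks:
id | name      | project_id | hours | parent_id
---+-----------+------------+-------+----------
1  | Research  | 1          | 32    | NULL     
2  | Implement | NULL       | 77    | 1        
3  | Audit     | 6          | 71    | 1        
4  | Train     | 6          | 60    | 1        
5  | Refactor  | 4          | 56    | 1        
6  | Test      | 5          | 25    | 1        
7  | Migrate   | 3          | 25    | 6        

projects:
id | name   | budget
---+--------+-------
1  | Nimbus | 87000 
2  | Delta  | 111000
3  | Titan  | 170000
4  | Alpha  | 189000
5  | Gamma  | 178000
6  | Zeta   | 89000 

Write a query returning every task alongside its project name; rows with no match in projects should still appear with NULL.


LEFT JOIN keeps every row from tasks (the left table); where project_id has no match in projects, the project columns become NULL. Walk through each task:
  - task 1 (Research): project_id=1 -> matches Nimbus
  - task 2 (Implement): project_id=NULL, no match -> kept with NULL
  - task 3 (Audit): project_id=6 -> matches Zeta
  - task 4 (Train): project_id=6 -> matches Zeta
  - task 5 (Refactor): project_id=4 -> matches Alpha
  - task 6 (Test): project_id=5 -> matches Gamma
  - task 7 (Migrate): project_id=3 -> matches Titan
All 7 rows appear; 1 has NULL project.

SQL:
SELECT a.name, b.name AS project
FROM tasks a
LEFT JOIN projects b ON a.project_id = b.id

Result:
name      | project
----------+--------
Research  | Nimbus 
Implement | NULL   
Audit     | Zeta   
Train     | Zeta   
Refactor  | Alpha  
Test      | Gamma  
Migrate   | Titan  


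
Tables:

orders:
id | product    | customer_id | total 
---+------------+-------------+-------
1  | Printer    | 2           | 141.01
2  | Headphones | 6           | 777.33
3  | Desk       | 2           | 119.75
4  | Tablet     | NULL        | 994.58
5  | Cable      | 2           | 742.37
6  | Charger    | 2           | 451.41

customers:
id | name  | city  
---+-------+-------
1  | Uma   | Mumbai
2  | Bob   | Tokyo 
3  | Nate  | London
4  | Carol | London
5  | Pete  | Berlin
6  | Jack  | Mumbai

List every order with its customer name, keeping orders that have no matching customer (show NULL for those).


LEFT JOIN keeps every row from orders (the left table); where customer_id has no match in customers, the customer columns become NULL. Walk through each order:
  - order 1 (Printer): customer_id=2 -> matches Bob
  - order 2 (Headphones): customer_id=6 -> matches Jack
  - order 3 (Desk): customer_id=2 -> matches Bob
  - order 4 (Tablet): customer_id=NULL, no match -> kept with NULL
  - order 5 (Cable): customer_id=2 -> matches Bob
  - order 6 (Charger): customer_id=2 -> matches Bob
All 6 rows appear; 1 has NULL customer.

SQL:
SELECT a.product, b.name AS customer
FROM orders a
LEFT JOIN customers b ON a.customer_id = b.id

Result:
product    | customer
-----------+---------
Printer    | Bob     
Headphones | Jack    
Desk       | Bob     
Tablet     | NULL    
Cable      | Bob     
Charger    | Bob     


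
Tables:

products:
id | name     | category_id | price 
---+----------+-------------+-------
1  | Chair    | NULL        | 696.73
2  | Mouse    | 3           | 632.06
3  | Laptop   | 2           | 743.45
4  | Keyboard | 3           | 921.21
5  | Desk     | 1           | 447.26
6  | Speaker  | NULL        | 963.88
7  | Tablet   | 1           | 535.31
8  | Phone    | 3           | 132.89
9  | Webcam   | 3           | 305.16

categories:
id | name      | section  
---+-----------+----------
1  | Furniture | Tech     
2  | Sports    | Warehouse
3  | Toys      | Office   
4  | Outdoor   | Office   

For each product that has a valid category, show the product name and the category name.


INNER JOIN keeps only products rows whose category_id matches an id in categories. Walk through each product:
  - product 1 (Chair): category_id=NULL, no match -> dropped
  - product 2 (Mouse): category_id=3 -> matches Toys
  - product 3 (Laptop): category_id=2 -> matches Sports
  - product 4 (Keyboard): category_id=3 -> matches Toys
  - product 5 (Desk): category_id=1 -> matches Furniture
  - product 6 (Speaker): category_id=NULL, no match -> dropped
  - product 7 (Tablet): category_id=1 -> matches Furniture
  - product 8 (Phone): category_id=3 -> matches Toys
  - product 9 (Webcam): category_id=3 -> matches Toys
So 2 of 9 rows are dropped.

SQL:
SELECT a.name, b.name AS category
FROM products a
INNER JOIN categories b ON a.category_id = b.id

Result:
name     | category 
---------+----------
Mouse    | Toys     
Laptop   | Sports   
Keyboard | Toys     
Desk     | Furniture
Tablet   | Furniture
Phone    | Toys     
Webcam   | Toys     


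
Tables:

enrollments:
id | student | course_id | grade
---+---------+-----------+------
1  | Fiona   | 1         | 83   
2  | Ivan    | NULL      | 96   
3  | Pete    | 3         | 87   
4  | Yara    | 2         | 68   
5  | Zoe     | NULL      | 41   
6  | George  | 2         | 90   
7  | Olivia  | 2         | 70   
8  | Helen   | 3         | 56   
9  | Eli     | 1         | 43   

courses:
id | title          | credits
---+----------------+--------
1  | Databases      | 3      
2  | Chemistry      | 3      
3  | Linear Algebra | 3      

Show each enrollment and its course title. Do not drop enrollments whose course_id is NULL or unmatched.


LEFT JOIN keeps every row from enrollments (the left table); where course_id has no match in courses, the course columns become NULL. Walk through each enrollment:
  - enrollment 1 (Fiona): course_id=1 -> matches Databases
  - enrollment 2 (Ivan): course_id=NULL, no match -> kept with NULL
  - enrollment 3 (Pete): course_id=3 -> matches Linear Algebra
  - enrollment 4 (Yara): course_id=2 -> matches Chemistry
  - enrollment 5 (Zoe): course_id=NULL, no match -> kept with NULL
  - enrollment 6 (George): course_id=2 -> matches Chemistry
  - enrollment 7 (Olivia): course_id=2 -> matches Chemistry
  - enrollment 8 (Helen): course_id=3 -> matches Linear Algebra
  - enrollment 9 (Eli): course_id=1 -> matches Databases
All 9 rows appear; 2 have NULL course.

SQL:
SELECT a.student, b.title AS course
FROM enrollments a
LEFT JOIN courses b ON a.course_id = b.id

Result:
student | course        
--------+---------------
Fiona   | Databases     
Ivan    | NULL          
Pete    | Linear Algebra
Yara    | Chemistry     
Zoe     | NULL          
George  | Chemistry     
Olivia  | Chemistry     
Helen   | Linear Algebra
Eli     | Databases     
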